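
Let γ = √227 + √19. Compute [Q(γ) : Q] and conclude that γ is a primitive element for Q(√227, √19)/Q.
[Q(γ) : Q] = 4 (equivalently, Q(γ) = Q(√227, √19))

Obviously Q(γ) ⊆ Q(√227, √19), and [Q(√227, √19):Q] = 4 (since 227, 19 are distinct squarefree integers > 1 with 4313 not a perfect square). To show equality we compute the minimal polynomial of γ. From γ = √227 + √19: γ^2 = 227 + 2√(4313) + 19 = 246 + 2√(4313), so γ^2 - 246 = 2√(4313); squaring, (γ^2 - 246)^2 = 4·4313, i.e. γ^4 - 492γ^2 + 60516 - 17252 = 0, i.e. γ^4 - 492γ^2 + 43264 = 0. So γ is a root of x^4 - 492x^2 + 43264. This polynomial is irreducible over Q: it has no rational root (each ±√227 ± √19 is irrational), and any factorization into two quadratics over Q would force √(4313) ∈ Q (pairing opposite roots) or √227, √19 ∈ Q (other pairings), all impossible. Hence [Q(γ):Q] = 4 = [Q(√227, √19):Q], so Q(γ) = Q(√227, √19).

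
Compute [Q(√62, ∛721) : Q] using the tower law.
[Q(√62, ∛721) : Q] = 6

Let L = Q(√62, ∛721). Since Q(√62) ⊂ L and [Q(√62):Q] = 2, the tower law gives 2 | [L:Q]. Likewise Q(∛721) ⊂ L with [Q(∛721):Q] = 3 (because 721 is not a perfect cube), so 3 | [L:Q]. As gcd(2,3) = 1, [L:Q] is divisible by 6. Conversely L is generated over Q by √62 and ∛721, so [L:Q] ≤ 2·3 = 6. Therefore [Q(√62, ∛721) : Q] = 6.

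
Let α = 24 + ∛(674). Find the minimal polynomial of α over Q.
m_α(x) = x^3 - 72x^2 + 1728x - 14498

Set β = α - 24 = ∛(674), so β^3 = 674. Then (α - 24)^3 - 674 = 0, i.e. α is a root of g(x) = (x - 24)^3 - 674 = x^3 - 72x^2 + 1728x - 14498. Since g(x) = h(x - 24) where h(x) = x^3 - 674, and h is irreducible over Q (because 674 is not a perfect cube, so h has no rational root, and a monic cubic with no rational root is irreducible), g is also irreducible (irreducibility is preserved under the substitution x → x - 24). Hence m_α(x) = x^3 - 72x^2 + 1728x - 14498.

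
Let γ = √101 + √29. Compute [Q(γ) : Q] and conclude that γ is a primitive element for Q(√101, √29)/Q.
[Q(γ) : Q] = 4 (equivalently, Q(γ) = Q(√101, √29))

Obviously Q(γ) ⊆ Q(√101, √29), and [Q(√101, √29):Q] = 4 (since 101, 29 are distinct squarefree integers > 1 with 2929 not a perfect square). To show equality we compute the minimal polynomial of γ. From γ = √101 + √29: γ^2 = 101 + 2√(2929) + 29 = 130 + 2√(2929), so γ^2 - 130 = 2√(2929); squaring, (γ^2 - 130)^2 = 4·2929, i.e. γ^4 - 260γ^2 + 16900 - 11716 = 0, i.e. γ^4 - 260γ^2 + 5184 = 0. So γ is a root of x^4 - 260x^2 + 5184. This polynomial is irreducible over Q: it has no rational root (each ±√101 ± √29 is irrational), and any factorization into two quadratics over Q would force √(2929) ∈ Q (pairing opposite roots) or √101, √29 ∈ Q (other pairings), all impossible. Hence [Q(γ):Q] = 4 = [Q(√101, √29):Q], so Q(γ) = Q(√101, √29).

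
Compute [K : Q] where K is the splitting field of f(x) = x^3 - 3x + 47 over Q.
[K : Q] = 6

By the rational root test, any rational root of the monic integer polynomial f(x) = x^3 - 3x + 47 must be an integer dividing the constant term 47, i.e. one of ±{1, 47}. Evaluating: f(1) = 45, f(-1) = 49, f(47) = 103729, f(-47) = -103635; none is 0, so f has no rational root and is therefore irreducible over Q (a cubic with no linear factor over a field is irreducible). For an irreducible cubic, the Galois group is A_3 or S_3 according as the discriminant disc(f) = -4a^3 - 27b^2 = -4·(-3)^3 - 27·(47)^2 = -59535 is or is not a square in Q. Here disc(f) = -59535 is not a perfect square in Q, so the Galois group of f over Q is not contained in A_3 and must be all of S_3. The splitting field has degree |S_3| = 6 over Q, so [K : Q] = 6.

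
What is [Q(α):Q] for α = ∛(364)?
[Q(α):Q] = 3

The minimal polynomial of α is x^3 - 364, irreducible over Q since 364 is not a perfect cube (so x^3 - 364 has no rational root). Hence [Q(α):Q] = deg(m_α) = 3.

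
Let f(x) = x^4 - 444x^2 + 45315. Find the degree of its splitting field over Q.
[K : Q] = 4

Solving the quadratic in x^2: x^2 = (444 ± √(444^2 - 4·45315))/2 = (444 ± √15876)/2 = (444 ± 126)/2, giving x^2 = 159 or x^2 = 285. So f(x) = (x^2 - 159)(x^2 - 285) and the roots of f are ±√159, ±√285. Hence the splitting field is K = Q(√159, √285). Since 159 and 285 are distinct squarefree integers > 1, their product 45315 is not a perfect square, so √285 ∉ Q(√159). By the tower law [K:Q] = [Q(√159,√285):Q(√159)] · [Q(√159):Q] = 2 · 2 = 4.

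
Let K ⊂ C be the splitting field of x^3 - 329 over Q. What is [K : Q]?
[K : Q] = 6

The roots of x^3 - 329 are ∛329, ω∛329, ω^2∛329 where ω = e^(2πi/3) is a primitive cube root of unity, so K = Q(∛329, ω). Now [Q(∛329):Q] = 3 (since 329 is not a perfect cube, x^3 - 329 is irreducible) and [Q(ω):Q] = 2. Both 2 and 3 divide [K:Q], and [K:Q] ≤ 3·2 = 6, so [K:Q] = 6. (Equivalently: Q(∛329) ⊂ R but ω ∉ R, so [K : Q(∛329)] = 2.)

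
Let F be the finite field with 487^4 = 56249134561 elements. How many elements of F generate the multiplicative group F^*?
There are φ(56249134560) = 14332723200 primitive elements

F_q^* is cyclic of order q - 1 = 56249134560. A cyclic group of order m has exactly φ(m) generators. Here m = 56249134560 = 2^5 · 3^5 · 5 · 37 · 61 · 641, so the number of primitive elements is φ(56249134560) = 14332723200.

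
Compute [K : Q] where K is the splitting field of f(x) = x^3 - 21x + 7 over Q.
[K : Q] = 3

By the rational root test, any rational root of the monic integer polynomial f(x) = x^3 - 21x + 7 must be an integer dividing the constant term 7, i.e. one of ±{1, 7}. Evaluating: f(1) = -13, f(-1) = 27, f(7) = 203, f(-7) = -189; none is 0, so f has no rational root and is therefore irreducible over Q (a cubic with no linear factor over a field is irreducible). For an irreducible cubic, the Galois group is A_3 or S_3 according as the discriminant disc(f) = -4a^3 - 27b^2 = -4·(-21)^3 - 27·(7)^2 = 35721 is or is not a square in Q. Here disc(f) = 35721 = 189^2 is a perfect square in Q, so the Galois group of f over Q is contained in A_3, hence equals A_3 (cyclic of order 3). The splitting field has degree |A_3| = 3 over Q, so [K : Q] = 3.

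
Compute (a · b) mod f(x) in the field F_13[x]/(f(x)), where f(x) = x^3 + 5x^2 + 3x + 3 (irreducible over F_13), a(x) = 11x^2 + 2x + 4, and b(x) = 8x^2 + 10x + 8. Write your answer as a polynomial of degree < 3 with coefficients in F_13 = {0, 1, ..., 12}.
a · b ≡ 3x^2 + 6x + 12 (mod f(x))

Multiply in F_13[x]: a(x)·b(x) = (11x^2 + 2x + 4)·(8x^2 + 10x + 8) = 10x^4 + 9x^3 + 10x^2 + 4x + 6. This has degree ≥ 3, so divide by f(x) over F_13: 10x^4 + 9x^3 + 10x^2 + 4x + 6 = (10x + 11)·(x^3 + 5x^2 + 3x + 3) + (3x^2 + 6x + 12). Hence a·b ≡ 3x^2 + 6x + 12 (mod f). (F_13[x]/(f) is a field with 13^3 = 2197 elements since f is irreducible of degree 3.)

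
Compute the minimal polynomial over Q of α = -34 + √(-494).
m_α(x) = x^2 + 68x + 1650

From α + 34 = √(-494), squaring gives (α + 34)^2 = -494, i.e. α^2 + 68α + 1156 = -494, so α^2 + 68α + 1650 = 0. The discriminant of x^2 + 68x + 1650 is (68)^2 - 4·(1650) = 4624 - 6600 = -1976, and 4·(-494) is not a perfect square in Q since -494 is squarefree and ≠ 1. Hence x^2 + 68x + 1650 is irreducible over Q and is the minimal polynomial of α.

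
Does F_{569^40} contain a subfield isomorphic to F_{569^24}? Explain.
No: F_{569^24} is not a subfield of F_{569^40}

F_{p^m} embeds in F_{p^n} iff m | n. Here 24 ∤ 40 (since 40 = 1·24 + 16 with remainder 16 ≠ 0), so F_{569^24} is not a subfield of F_{569^40}. Equivalently: if it were, the tower law would give 24 = [F_{569^24}:F_569] dividing [F_{569^40}:F_569] = 40, contradiction.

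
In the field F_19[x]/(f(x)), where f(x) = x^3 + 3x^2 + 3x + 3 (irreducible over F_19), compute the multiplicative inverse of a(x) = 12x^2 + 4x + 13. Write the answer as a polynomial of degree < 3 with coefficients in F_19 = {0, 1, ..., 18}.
a(x)^(-1) ≡ 16x^2 + 17x + 5 (mod f(x))

Since f is irreducible over F_19, F_19[x]/(f) is a field and a(x) ≠ 0 has an inverse. Apply the extended Euclidean algorithm to f(x) and a(x) in F_19[x]: f(x) = (8x + 15)·a(x) + (10x + 17);  a(x) = (5x + 9)·(10x + 17) + (12). The last nonzero remainder is the constant 12 = gcd(f, a) in F_19. Back-substituting through the division chain expresses 12 = s(x)·a(x) + t(x)·f(x) with s(x) ≡ 2x^2 + 14x + 3 (mod f), so (2x^2 + 14x + 3)·a(x) ≡ 12 (mod f). Multiplying by 12^(-1) ≡ 8 in F_19 gives a(x)^(-1) ≡ 8·(2x^2 + 14x + 3) ≡ 16x^2 + 17x + 5 (mod f). Check: (12x^2 + 4x + 13)·(16x^2 + 17x + 5) = 2x^4 + 2x^3 + 13x^2 + 13x + 8 ≡ 1 (mod x^3 + 3x^2 + 3x + 3).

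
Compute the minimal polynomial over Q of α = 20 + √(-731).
m_α(x) = x^2 - 40x + 1131

From α - 20 = √(-731), squaring gives (α - 20)^2 = -731, i.e. α^2 - 40α + 400 = -731, so α^2 - 40α + 1131 = 0. The discriminant of x^2 - 40x + 1131 is (-40)^2 - 4·(1131) = 1600 - 4524 = -2924, and 4·(-731) is not a perfect square in Q since -731 is squarefree and ≠ 1. Hence x^2 - 40x + 1131 is irreducible over Q and is the minimal polynomial of α.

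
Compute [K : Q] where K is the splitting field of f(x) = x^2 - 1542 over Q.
[K : Q] = 2

f(x) = x^2 - 1542 factors as (x - √1542)(x + √1542). The splitting field is K = Q(√1542). Since 1542 is squarefree and > 1, it is not a perfect square, so x^2 - 1542 is irreducible over Q and [Q(√1542) : Q] = 2. Hence [K : Q] = 2.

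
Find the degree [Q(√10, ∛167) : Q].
[Q(√10, ∛167) : Q] = 6

Let L = Q(√10, ∛167). Since Q(√10) ⊂ L and [Q(√10):Q] = 2, the tower law gives 2 | [L:Q]. Likewise Q(∛167) ⊂ L with [Q(∛167):Q] = 3 (because 167 is not a perfect cube), so 3 | [L:Q]. As gcd(2,3) = 1, [L:Q] is divisible by 6. Conversely L is generated over Q by √10 and ∛167, so [L:Q] ≤ 2·3 = 6. Therefore [Q(√10, ∛167) : Q] = 6.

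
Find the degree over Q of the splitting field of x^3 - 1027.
[K : Q] = 6

The roots of x^3 - 1027 are ∛1027, ω∛1027, ω^2∛1027 where ω = e^(2πi/3) is a primitive cube root of unity, so K = Q(∛1027, ω). Now [Q(∛1027):Q] = 3 (since 1027 is not a perfect cube, x^3 - 1027 is irreducible) and [Q(ω):Q] = 2. Both 2 and 3 divide [K:Q], and [K:Q] ≤ 3·2 = 6, so [K:Q] = 6. (Equivalently: Q(∛1027) ⊂ R but ω ∉ R, so [K : Q(∛1027)] = 2.)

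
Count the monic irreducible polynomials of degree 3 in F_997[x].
There are 330341992 monic irreducible polynomials of degree 3 over F_997

Each element of F_{997^3} that lies in no proper subfield is a root of exactly one monic irreducible of degree 3 over F_997, and each such polynomial has 3 distinct roots in F_{997^3}. By Möbius inversion the count is N_997(3) = (1/3) Σ_{d|3} μ(3/d) · 997^d = (1/3)(μ(3)·997^1 + μ(1)·997^3) = 991025976/3 = 330341992.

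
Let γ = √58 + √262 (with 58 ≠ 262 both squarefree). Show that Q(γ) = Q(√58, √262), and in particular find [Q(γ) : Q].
[Q(γ) : Q] = 4 (equivalently, Q(γ) = Q(√58, √262))

Obviously Q(γ) ⊆ Q(√58, √262), and [Q(√58, √262):Q] = 4 (since 58, 262 are distinct squarefree integers > 1 with 15196 not a perfect square). To show equality we compute the minimal polynomial of γ. From γ = √58 + √262: γ^2 = 58 + 2√(15196) + 262 = 320 + 2√(15196), so γ^2 - 320 = 2√(15196); squaring, (γ^2 - 320)^2 = 4·15196, i.e. γ^4 - 640γ^2 + 102400 - 60784 = 0, i.e. γ^4 - 640γ^2 + 41616 = 0. So γ is a root of x^4 - 640x^2 + 41616. This polynomial is irreducible over Q: it has no rational root (each ±√58 ± √262 is irrational), and any factorization into two quadratics over Q would force √(15196) ∈ Q (pairing opposite roots) or √58, √262 ∈ Q (other pairings), all impossible. Hence [Q(γ):Q] = 4 = [Q(√58, √262):Q], so Q(γ) = Q(√58, √262).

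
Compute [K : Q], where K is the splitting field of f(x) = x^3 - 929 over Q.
[K : Q] = 6

The roots of x^3 - 929 are ∛929, ω∛929, ω^2∛929 where ω = e^(2πi/3) is a primitive cube root of unity, so K = Q(∛929, ω). Now [Q(∛929):Q] = 3 (since 929 is not a perfect cube, x^3 - 929 is irreducible) and [Q(ω):Q] = 2. Both 2 and 3 divide [K:Q], and [K:Q] ≤ 3·2 = 6, so [K:Q] = 6. (Equivalently: Q(∛929) ⊂ R but ω ∉ R, so [K : Q(∛929)] = 2.)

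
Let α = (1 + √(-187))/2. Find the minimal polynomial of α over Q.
m_α(x) = x^2 - x + 47

From 2α - 1 = √(-187), squaring gives (2α - 1)^2 = -187, i.e. 4α^2 - 4α + 1 = -187, so α^2 - α + (1 + 187)/4 = 0. Since -187 ≡ 1 (mod 4), (1 + 187)/4 = 47 ∈ Z. The polynomial x^2 - x + 47 has discriminant 1 - 4·(47) = -187, which is not a perfect square in Q (d = -187 is squarefree and ≠ 1), so x^2 - x + 47 is irreducible over Q. It is the minimal polynomial of α.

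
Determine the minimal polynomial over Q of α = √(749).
m_α(x) = x^2 - 749

α satisfies α^2 - 749 = 0, so x^2 - 749 annihilates α. Since d = 749 is squarefree and ≠ 1, it is not a perfect square in Q, so x^2 - 749 has no rational root and is therefore irreducible over Q (a degree-2 polynomial over a field is irreducible iff it has no root). Hence m_α(x) = x^2 - 749.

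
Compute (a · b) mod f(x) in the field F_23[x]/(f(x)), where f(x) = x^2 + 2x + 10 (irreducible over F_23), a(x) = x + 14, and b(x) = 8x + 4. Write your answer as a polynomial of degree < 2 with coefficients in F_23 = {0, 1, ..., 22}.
a · b ≡ 8x + 22 (mod f(x))

Multiply in F_23[x]: a(x)·b(x) = (x + 14)·(8x + 4) = 8x^2 + x + 10. This has degree ≥ 2, so divide by f(x) over F_23: 8x^2 + x + 10 = (8)·(x^2 + 2x + 10) + (8x + 22). Hence a·b ≡ 8x + 22 (mod f). (F_23[x]/(f) is a field with 23^2 = 529 elements since f is irreducible of degree 2.)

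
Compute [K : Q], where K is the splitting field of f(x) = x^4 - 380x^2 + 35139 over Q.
[K : Q] = 4

Solving the quadratic in x^2: x^2 = (380 ± √(380^2 - 4·35139))/2 = (380 ± √3844)/2 = (380 ± 62)/2, giving x^2 = 159 or x^2 = 221. So f(x) = (x^2 - 159)(x^2 - 221) and the roots of f are ±√159, ±√221. Hence the splitting field is K = Q(√159, √221). Since 159 and 221 are distinct squarefree integers > 1, their product 35139 is not a perfect square, so √221 ∉ Q(√159). By the tower law [K:Q] = [Q(√159,√221):Q(√159)] · [Q(√159):Q] = 2 · 2 = 4.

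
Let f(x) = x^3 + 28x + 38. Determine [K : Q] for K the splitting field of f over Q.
[K : Q] = 6

By the rational root test, any rational root of the monic integer polynomial f(x) = x^3 + 28x + 38 must be an integer dividing the constant term 38, i.e. one of ±{1, 2, 19, 38}. Evaluating: f(1) = 67, f(-1) = 9, f(2) = 102, f(-2) = -26, f(19) = 7429, f(-19) = -7353, f(38) = 55974, f(-38) = -55898; none is 0, so f has no rational root and is therefore irreducible over Q (a cubic with no linear factor over a field is irreducible). For an irreducible cubic, the Galois group is A_3 or S_3 according as the discriminant disc(f) = -4a^3 - 27b^2 = -4·(28)^3 - 27·(38)^2 = -126796 is or is not a square in Q. Here disc(f) = -126796 is not a perfect square in Q, so the Galois group of f over Q is not contained in A_3 and must be all of S_3. The splitting field has degree |S_3| = 6 over Q, so [K : Q] = 6.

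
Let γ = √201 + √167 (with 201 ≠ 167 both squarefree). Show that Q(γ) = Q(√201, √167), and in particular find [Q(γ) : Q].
[Q(γ) : Q] = 4 (equivalently, Q(γ) = Q(√201, √167))

Obviously Q(γ) ⊆ Q(√201, √167), and [Q(√201, √167):Q] = 4 (since 201, 167 are distinct squarefree integers > 1 with 33567 not a perfect square). To show equality we compute the minimal polynomial of γ. From γ = √201 + √167: γ^2 = 201 + 2√(33567) + 167 = 368 + 2√(33567), so γ^2 - 368 = 2√(33567); squaring, (γ^2 - 368)^2 = 4·33567, i.e. γ^4 - 736γ^2 + 135424 - 134268 = 0, i.e. γ^4 - 736γ^2 + 1156 = 0. So γ is a root of x^4 - 736x^2 + 1156. This polynomial is irreducible over Q: it has no rational root (each ±√201 ± √167 is irrational), and any factorization into two quadratics over Q would force √(33567) ∈ Q (pairing opposite roots) or √201, √167 ∈ Q (other pairings), all impossible. Hence [Q(γ):Q] = 4 = [Q(√201, √167):Q], so Q(γ) = Q(√201, √167).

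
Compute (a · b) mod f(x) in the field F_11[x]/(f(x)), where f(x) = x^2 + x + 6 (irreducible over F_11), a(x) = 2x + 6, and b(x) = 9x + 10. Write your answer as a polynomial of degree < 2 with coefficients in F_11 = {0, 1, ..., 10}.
a · b ≡ x + 7 (mod f(x))

Multiply in F_11[x]: a(x)·b(x) = (2x + 6)·(9x + 10) = 7x^2 + 8x + 5. This has degree ≥ 2, so divide by f(x) over F_11: 7x^2 + 8x + 5 = (7)·(x^2 + x + 6) + (x + 7). Hence a·b ≡ x + 7 (mod f). (F_11[x]/(f) is a field with 11^2 = 121 elements since f is irreducible of degree 2.)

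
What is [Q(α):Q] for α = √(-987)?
[Q(α):Q] = 2

[Q(α):Q] equals the degree of the minimal polynomial of α. Here α^2 = -987 and x^2 + 987 is irreducible (d = -987 is squarefree, ≠ 1, hence not a square), so deg(m_α) = 2. Thus [Q(α):Q] = 2.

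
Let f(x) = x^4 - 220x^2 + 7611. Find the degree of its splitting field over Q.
[K : Q] = 4

Solving the quadratic in x^2: x^2 = (220 ± √(220^2 - 4·7611))/2 = (220 ± √17956)/2 = (220 ± 134)/2, giving x^2 = 177 or x^2 = 43. So f(x) = (x^2 - 177)(x^2 - 43) and the roots of f are ±√177, ±√43. Hence the splitting field is K = Q(√177, √43). Since 177 and 43 are distinct squarefree integers > 1, their product 7611 is not a perfect square, so √43 ∉ Q(√177). By the tower law [K:Q] = [Q(√177,√43):Q(√177)] · [Q(√177):Q] = 2 · 2 = 4.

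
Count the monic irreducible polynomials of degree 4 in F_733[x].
There are 72169733058 monic irreducible polynomials of degree 4 over F_733

Each element of F_{733^4} that lies in no proper subfield is a root of exactly one monic irreducible of degree 4 over F_733, and each such polynomial has 4 distinct roots in F_{733^4}. By Möbius inversion the count is N_733(4) = (1/4) Σ_{d|4} μ(4/d) · 733^d = (1/4)(μ(4)·733^1 + μ(2)·733^2 + μ(1)·733^4) = 288678932232/4 = 72169733058.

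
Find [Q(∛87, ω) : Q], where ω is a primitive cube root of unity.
[Q(∛87, ω) : Q] = 6

[Q(∛87):Q] = 3 (min poly x^3 - 87, irreducible since 87 is not a perfect cube). [Q(ω):Q] = 2 (min poly x^2 + x + 1). Since Q(∛87) ⊂ R and ω ∉ R, we have ω ∉ Q(∛87), so x^2 + x + 1 remains irreducible over Q(∛87) and [Q(∛87, ω) : Q(∛87)] = 2. By the tower law, [Q(∛87, ω) : Q] = 3 · 2 = 6. (In fact Q(∛87, ω) is the splitting field of x^3 - 87 over Q.)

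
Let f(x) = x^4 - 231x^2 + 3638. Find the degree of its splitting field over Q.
[K : Q] = 4

Solving the quadratic in x^2: x^2 = (231 ± √(231^2 - 4·3638))/2 = (231 ± √38809)/2 = (231 ± 197)/2, giving x^2 = 214 or x^2 = 17. So f(x) = (x^2 - 214)(x^2 - 17) and the roots of f are ±√214, ±√17. Hence the splitting field is K = Q(√214, √17). Since 214 and 17 are distinct squarefree integers > 1, their product 3638 is not a perfect square, so √17 ∉ Q(√214). By the tower law [K:Q] = [Q(√214,√17):Q(√214)] · [Q(√214):Q] = 2 · 2 = 4.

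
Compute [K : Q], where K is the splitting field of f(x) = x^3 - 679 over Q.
[K : Q] = 6

The roots of x^3 - 679 are ∛679, ω∛679, ω^2∛679 where ω = e^(2πi/3) is a primitive cube root of unity, so K = Q(∛679, ω). Now [Q(∛679):Q] = 3 (since 679 is not a perfect cube, x^3 - 679 is irreducible) and [Q(ω):Q] = 2. Both 2 and 3 divide [K:Q], and [K:Q] ≤ 3·2 = 6, so [K:Q] = 6. (Equivalently: Q(∛679) ⊂ R but ω ∉ R, so [K : Q(∛679)] = 2.)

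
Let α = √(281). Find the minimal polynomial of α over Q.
m_α(x) = x^2 - 281

α satisfies α^2 - 281 = 0, so x^2 - 281 annihilates α. Since d = 281 is squarefree and ≠ 1, it is not a perfect square in Q, so x^2 - 281 has no rational root and is therefore irreducible over Q (a degree-2 polynomial over a field is irreducible iff it has no root). Hence m_α(x) = x^2 - 281.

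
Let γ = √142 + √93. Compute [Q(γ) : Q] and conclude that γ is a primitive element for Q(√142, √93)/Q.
[Q(γ) : Q] = 4 (equivalently, Q(γ) = Q(√142, √93))

Obviously Q(γ) ⊆ Q(√142, √93), and [Q(√142, √93):Q] = 4 (since 142, 93 are distinct squarefree integers > 1 with 13206 not a perfect square). To show equality we compute the minimal polynomial of γ. From γ = √142 + √93: γ^2 = 142 + 2√(13206) + 93 = 235 + 2√(13206), so γ^2 - 235 = 2√(13206); squaring, (γ^2 - 235)^2 = 4·13206, i.e. γ^4 - 470γ^2 + 55225 - 52824 = 0, i.e. γ^4 - 470γ^2 + 2401 = 0. So γ is a root of x^4 - 470x^2 + 2401. This polynomial is irreducible over Q: it has no rational root (each ±√142 ± √93 is irrational), and any factorization into two quadratics over Q would force √(13206) ∈ Q (pairing opposite roots) or √142, √93 ∈ Q (other pairings), all impossible. Hence [Q(γ):Q] = 4 = [Q(√142, √93):Q], so Q(γ) = Q(√142, √93).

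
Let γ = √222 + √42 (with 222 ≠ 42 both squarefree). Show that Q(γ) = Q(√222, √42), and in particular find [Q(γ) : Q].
[Q(γ) : Q] = 4 (equivalently, Q(γ) = Q(√222, √42))

Obviously Q(γ) ⊆ Q(√222, √42), and [Q(√222, √42):Q] = 4 (since 222, 42 are distinct squarefree integers > 1 with 9324 not a perfect square). To show equality we compute the minimal polynomial of γ. From γ = √222 + √42: γ^2 = 222 + 2√(9324) + 42 = 264 + 2√(9324), so γ^2 - 264 = 2√(9324); squaring, (γ^2 - 264)^2 = 4·9324, i.e. γ^4 - 528γ^2 + 69696 - 37296 = 0, i.e. γ^4 - 528γ^2 + 32400 = 0. So γ is a root of x^4 - 528x^2 + 32400. This polynomial is irreducible over Q: it has no rational root (each ±√222 ± √42 is irrational), and any factorization into two quadratics over Q would force √(9324) ∈ Q (pairing opposite roots) or √222, √42 ∈ Q (other pairings), all impossible. Hence [Q(γ):Q] = 4 = [Q(√222, √42):Q], so Q(γ) = Q(√222, √42).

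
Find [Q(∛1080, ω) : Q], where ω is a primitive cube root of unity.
[Q(∛1080, ω) : Q] = 6

[Q(∛1080):Q] = 3 (min poly x^3 - 1080, irreducible since 1080 is not a perfect cube). [Q(ω):Q] = 2 (min poly x^2 + x + 1). Since Q(∛1080) ⊂ R and ω ∉ R, we have ω ∉ Q(∛1080), so x^2 + x + 1 remains irreducible over Q(∛1080) and [Q(∛1080, ω) : Q(∛1080)] = 2. By the tower law, [Q(∛1080, ω) : Q] = 3 · 2 = 6. (In fact Q(∛1080, ω) is the splitting field of x^3 - 1080 over Q.)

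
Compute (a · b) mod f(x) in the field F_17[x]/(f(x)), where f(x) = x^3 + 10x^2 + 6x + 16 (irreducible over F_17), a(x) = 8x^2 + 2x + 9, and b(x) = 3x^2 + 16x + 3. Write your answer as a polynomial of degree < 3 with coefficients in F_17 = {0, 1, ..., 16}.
a · b ≡ 13x^2 + 11x + 6 (mod f(x))

Multiply in F_17[x]: a(x)·b(x) = (8x^2 + 2x + 9)·(3x^2 + 16x + 3) = 7x^4 + 15x^3 + 15x^2 + 14x + 10. This has degree ≥ 3, so divide by f(x) over F_17: 7x^4 + 15x^3 + 15x^2 + 14x + 10 = (7x + 13)·(x^3 + 10x^2 + 6x + 16) + (13x^2 + 11x + 6). Hence a·b ≡ 13x^2 + 11x + 6 (mod f). (F_17[x]/(f) is a field with 17^3 = 4913 elements since f is irreducible of degree 3.)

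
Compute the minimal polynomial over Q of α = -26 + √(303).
m_α(x) = x^2 + 52x + 373

From α + 26 = √(303), squaring gives (α + 26)^2 = 303, i.e. α^2 + 52α + 676 = 303, so α^2 + 52α + 373 = 0. The discriminant of x^2 + 52x + 373 is (52)^2 - 4·(373) = 2704 - 1492 = 1212, and 4·(303) is not a perfect square in Q since 303 is squarefree and ≠ 1. Hence x^2 + 52x + 373 is irreducible over Q and is the minimal polynomial of α.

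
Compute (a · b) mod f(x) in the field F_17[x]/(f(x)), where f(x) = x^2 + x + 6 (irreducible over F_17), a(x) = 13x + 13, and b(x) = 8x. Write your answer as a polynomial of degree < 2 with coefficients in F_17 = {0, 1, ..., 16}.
a · b ≡ 5 (mod f(x))

Multiply in F_17[x]: a(x)·b(x) = (13x + 13)·(8x) = 2x^2 + 2x. This has degree ≥ 2, so divide by f(x) over F_17: 2x^2 + 2x = (2)·(x^2 + x + 6) + (5). Hence a·b ≡ 5 (mod f). (F_17[x]/(f) is a field with 17^2 = 289 elements since f is irreducible of degree 2.)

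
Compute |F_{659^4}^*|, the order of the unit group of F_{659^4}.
|F_{659^4}^*| = 188599986960

F_{659^4} has 659^4 = 188599986961 elements; its multiplicative group consists of all nonzero elements, so |F_{659^4}^*| = 188599986961 - 1 = 188599986960. (It is cyclic since any finite subgroup of the multiplicative group of a field is cyclic.)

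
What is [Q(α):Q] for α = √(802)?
[Q(α):Q] = 2

[Q(α):Q] equals the degree of the minimal polynomial of α. Here α^2 = 802 and x^2 - 802 is irreducible (d = 802 is squarefree, ≠ 1, hence not a square), so deg(m_α) = 2. Thus [Q(α):Q] = 2.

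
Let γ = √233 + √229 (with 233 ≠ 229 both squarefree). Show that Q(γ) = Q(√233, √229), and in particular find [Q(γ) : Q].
[Q(γ) : Q] = 4 (equivalently, Q(γ) = Q(√233, √229))

Obviously Q(γ) ⊆ Q(√233, √229), and [Q(√233, √229):Q] = 4 (since 233, 229 are distinct squarefree integers > 1 with 53357 not a perfect square). To show equality we compute the minimal polynomial of γ. From γ = √233 + √229: γ^2 = 233 + 2√(53357) + 229 = 462 + 2√(53357), so γ^2 - 462 = 2√(53357); squaring, (γ^2 - 462)^2 = 4·53357, i.e. γ^4 - 924γ^2 + 213444 - 213428 = 0, i.e. γ^4 - 924γ^2 + 16 = 0. So γ is a root of x^4 - 924x^2 + 16. This polynomial is irreducible over Q: it has no rational root (each ±√233 ± √229 is irrational), and any factorization into two quadratics over Q would force √(53357) ∈ Q (pairing opposite roots) or √233, √229 ∈ Q (other pairings), all impossible. Hence [Q(γ):Q] = 4 = [Q(√233, √229):Q], so Q(γ) = Q(√233, √229).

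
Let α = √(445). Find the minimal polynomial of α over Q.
m_α(x) = x^2 - 445

α satisfies α^2 - 445 = 0, so x^2 - 445 annihilates α. Since d = 445 is squarefree and ≠ 1, it is not a perfect square in Q, so x^2 - 445 has no rational root and is therefore irreducible over Q (a degree-2 polynomial over a field is irreducible iff it has no root). Hence m_α(x) = x^2 - 445.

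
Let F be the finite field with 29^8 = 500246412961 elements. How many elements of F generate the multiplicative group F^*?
There are φ(500246412960) = 114070118400 primitive elements

F_q^* is cyclic of order q - 1 = 500246412960. A cyclic group of order m has exactly φ(m) generators. Here m = 500246412960 = 2^5 · 3 · 5 · 7 · 421 · 353641, so the number of primitive elements is φ(500246412960) = 114070118400.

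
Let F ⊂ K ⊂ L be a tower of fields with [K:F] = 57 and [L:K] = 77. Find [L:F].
[L:F] = 4389

The tower law says that for any tower of field extensions F ⊂ K ⊂ L with finite degrees, [L:F] = [L:K] · [K:F]. Here this gives [L:F] = 77 · 57 = 4389.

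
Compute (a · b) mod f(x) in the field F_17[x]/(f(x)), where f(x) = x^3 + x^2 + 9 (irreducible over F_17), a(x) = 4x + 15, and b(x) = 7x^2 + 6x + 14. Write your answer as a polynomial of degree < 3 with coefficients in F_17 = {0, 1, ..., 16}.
a · b ≡ 16x^2 + 10x + 9 (mod f(x))

Multiply in F_17[x]: a(x)·b(x) = (4x + 15)·(7x^2 + 6x + 14) = 11x^3 + 10x^2 + 10x + 6. This has degree ≥ 3, so divide by f(x) over F_17: 11x^3 + 10x^2 + 10x + 6 = (11)·(x^3 + x^2 + 9) + (16x^2 + 10x + 9). Hence a·b ≡ 16x^2 + 10x + 9 (mod f). (F_17[x]/(f) is a field with 17^3 = 4913 elements since f is irreducible of degree 3.)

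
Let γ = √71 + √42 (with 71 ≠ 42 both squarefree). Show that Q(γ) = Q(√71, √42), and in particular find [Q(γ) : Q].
[Q(γ) : Q] = 4 (equivalently, Q(γ) = Q(√71, √42))

Obviously Q(γ) ⊆ Q(√71, √42), and [Q(√71, √42):Q] = 4 (since 71, 42 are distinct squarefree integers > 1 with 2982 not a perfect square). To show equality we compute the minimal polynomial of γ. From γ = √71 + √42: γ^2 = 71 + 2√(2982) + 42 = 113 + 2√(2982), so γ^2 - 113 = 2√(2982); squaring, (γ^2 - 113)^2 = 4·2982, i.e. γ^4 - 226γ^2 + 12769 - 11928 = 0, i.e. γ^4 - 226γ^2 + 841 = 0. So γ is a root of x^4 - 226x^2 + 841. This polynomial is irreducible over Q: it has no rational root (each ±√71 ± √42 is irrational), and any factorization into two quadratics over Q would force √(2982) ∈ Q (pairing opposite roots) or √71, √42 ∈ Q (other pairings), all impossible. Hence [Q(γ):Q] = 4 = [Q(√71, √42):Q], so Q(γ) = Q(√71, √42).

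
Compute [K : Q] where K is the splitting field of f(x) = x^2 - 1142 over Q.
[K : Q] = 2

f(x) = x^2 - 1142 factors as (x - √1142)(x + √1142). The splitting field is K = Q(√1142). Since 1142 is squarefree and > 1, it is not a perfect square, so x^2 - 1142 is irreducible over Q and [Q(√1142) : Q] = 2. Hence [K : Q] = 2.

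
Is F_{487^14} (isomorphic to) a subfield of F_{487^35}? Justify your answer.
No: F_{487^14} is not a subfield of F_{487^35}

F_{p^m} embeds in F_{p^n} iff m | n. Here 14 ∤ 35 (since 35 = 2·14 + 7 with remainder 7 ≠ 0), so F_{487^14} is not a subfield of F_{487^35}. Equivalently: if it were, the tower law would give 14 = [F_{487^14}:F_487] dividing [F_{487^35}:F_487] = 35, contradiction.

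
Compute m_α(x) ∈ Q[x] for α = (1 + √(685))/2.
m_α(x) = x^2 - x - 171

From 2α - 1 = √(685), squaring gives (2α - 1)^2 = 685, i.e. 4α^2 - 4α + 1 = 685, so α^2 - α + (1 - 685)/4 = 0. Since 685 ≡ 1 (mod 4), (1 - 685)/4 = -171 ∈ Z. The polynomial x^2 - x - 171 has discriminant 1 - 4·(-171) = 685, which is not a perfect square in Q (d = 685 is squarefree and ≠ 1), so x^2 - x - 171 is irreducible over Q. It is the minimal polynomial of α.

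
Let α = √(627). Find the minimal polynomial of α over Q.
m_α(x) = x^2 - 627

α satisfies α^2 - 627 = 0, so x^2 - 627 annihilates α. Since d = 627 is squarefree and ≠ 1, it is not a perfect square in Q, so x^2 - 627 has no rational root and is therefore irreducible over Q (a degree-2 polynomial over a field is irreducible iff it has no root). Hence m_α(x) = x^2 - 627.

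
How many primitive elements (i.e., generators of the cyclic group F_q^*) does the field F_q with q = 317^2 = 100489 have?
There are φ(100488) = 32448 primitive elements

F_q^* is cyclic of order q - 1 = 100488. A cyclic group of order m has exactly φ(m) generators. Here m = 100488 = 2^3 · 3 · 53 · 79, so the number of primitive elements is φ(100488) = 32448.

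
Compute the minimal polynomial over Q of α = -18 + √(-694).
m_α(x) = x^2 + 36x + 1018

From α + 18 = √(-694), squaring gives (α + 18)^2 = -694, i.e. α^2 + 36α + 324 = -694, so α^2 + 36α + 1018 = 0. The discriminant of x^2 + 36x + 1018 is (36)^2 - 4·(1018) = 1296 - 4072 = -2776, and 4·(-694) is not a perfect square in Q since -694 is squarefree and ≠ 1. Hence x^2 + 36x + 1018 is irreducible over Q and is the minimal polynomial of α.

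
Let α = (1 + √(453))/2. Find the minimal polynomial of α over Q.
m_α(x) = x^2 - x - 113

From 2α - 1 = √(453), squaring gives (2α - 1)^2 = 453, i.e. 4α^2 - 4α + 1 = 453, so α^2 - α + (1 - 453)/4 = 0. Since 453 ≡ 1 (mod 4), (1 - 453)/4 = -113 ∈ Z. The polynomial x^2 - x - 113 has discriminant 1 - 4·(-113) = 453, which is not a perfect square in Q (d = 453 is squarefree and ≠ 1), so x^2 - x - 113 is irreducible over Q. It is the minimal polynomial of α.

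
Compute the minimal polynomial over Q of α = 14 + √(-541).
m_α(x) = x^2 - 28x + 737

From α - 14 = √(-541), squaring gives (α - 14)^2 = -541, i.e. α^2 - 28α + 196 = -541, so α^2 - 28α + 737 = 0. The discriminant of x^2 - 28x + 737 is (-28)^2 - 4·(737) = 784 - 2948 = -2164, and 4·(-541) is not a perfect square in Q since -541 is squarefree and ≠ 1. Hence x^2 - 28x + 737 is irreducible over Q and is the minimal polynomial of α.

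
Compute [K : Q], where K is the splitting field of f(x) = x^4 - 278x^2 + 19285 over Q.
[K : Q] = 4

Solving the quadratic in x^2: x^2 = (278 ± √(278^2 - 4·19285))/2 = (278 ± √144)/2 = (278 ± 12)/2, giving x^2 = 133 or x^2 = 145. So f(x) = (x^2 - 133)(x^2 - 145) and the roots of f are ±√133, ±√145. Hence the splitting field is K = Q(√133, √145). Since 133 and 145 are distinct squarefree integers > 1, their product 19285 is not a perfect square, so √145 ∉ Q(√133). By the tower law [K:Q] = [Q(√133,√145):Q(√133)] · [Q(√133):Q] = 2 · 2 = 4.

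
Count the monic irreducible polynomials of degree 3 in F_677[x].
There are 103429352 monic irreducible polynomials of degree 3 over F_677

Each element of F_{677^3} that lies in no proper subfield is a root of exactly one monic irreducible of degree 3 over F_677, and each such polynomial has 3 distinct roots in F_{677^3}. By Möbius inversion the count is N_677(3) = (1/3) Σ_{d|3} μ(3/d) · 677^d = (1/3)(μ(3)·677^1 + μ(1)·677^3) = 310288056/3 = 103429352.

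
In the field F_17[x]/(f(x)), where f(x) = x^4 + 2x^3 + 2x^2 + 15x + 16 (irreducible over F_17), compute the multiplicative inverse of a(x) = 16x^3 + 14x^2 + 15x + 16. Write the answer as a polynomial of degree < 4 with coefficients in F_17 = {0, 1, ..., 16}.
a(x)^(-1) ≡ 7x^3 + 16x^2 + 13x + 1 (mod f(x))

Since f is irreducible over F_17, F_17[x]/(f) is a field and a(x) ≠ 0 has an inverse. Apply the extended Euclidean algorithm to f(x) and a(x) in F_17[x]: f(x) = (16x + 1)·a(x) + (3x^2 + 16x);  a(x) = (11x + 14)·(3x^2 + 16x) + (12x + 16);  (3x^2 + 16x) = (13x + 1)·(12x + 16) + (1). The last nonzero remainder is the constant 1 = gcd(f, a) in F_17. Back-substituting through the division chain expresses 1 = s(x)·a(x) + t(x)·f(x) with s(x) ≡ 7x^3 + 16x^2 + 13x + 1 (mod f), so a(x)^(-1) ≡ s(x) = 7x^3 + 16x^2 + 13x + 1 (mod f). Check: (16x^3 + 14x^2 + 15x + 16)·(7x^3 + 16x^2 + 13x + 1) = 10x^6 + 14x^5 + 10x^4 + 6x^3 + 6x^2 + 2x + 16 ≡ 1 (mod x^4 + 2x^3 + 2x^2 + 15x + 16).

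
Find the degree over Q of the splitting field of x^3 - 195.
[K : Q] = 6

The roots of x^3 - 195 are ∛195, ω∛195, ω^2∛195 where ω = e^(2πi/3) is a primitive cube root of unity, so K = Q(∛195, ω). Now [Q(∛195):Q] = 3 (since 195 is not a perfect cube, x^3 - 195 is irreducible) and [Q(ω):Q] = 2. Both 2 and 3 divide [K:Q], and [K:Q] ≤ 3·2 = 6, so [K:Q] = 6. (Equivalently: Q(∛195) ⊂ R but ω ∉ R, so [K : Q(∛195)] = 2.)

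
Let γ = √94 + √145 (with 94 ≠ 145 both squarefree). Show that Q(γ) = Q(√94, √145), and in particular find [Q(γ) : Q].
[Q(γ) : Q] = 4 (equivalently, Q(γ) = Q(√94, √145))

Obviously Q(γ) ⊆ Q(√94, √145), and [Q(√94, √145):Q] = 4 (since 94, 145 are distinct squarefree integers > 1 with 13630 not a perfect square). To show equality we compute the minimal polynomial of γ. From γ = √94 + √145: γ^2 = 94 + 2√(13630) + 145 = 239 + 2√(13630), so γ^2 - 239 = 2√(13630); squaring, (γ^2 - 239)^2 = 4·13630, i.e. γ^4 - 478γ^2 + 57121 - 54520 = 0, i.e. γ^4 - 478γ^2 + 2601 = 0. So γ is a root of x^4 - 478x^2 + 2601. This polynomial is irreducible over Q: it has no rational root (each ±√94 ± √145 is irrational), and any factorization into two quadratics over Q would force √(13630) ∈ Q (pairing opposite roots) or √94, √145 ∈ Q (other pairings), all impossible. Hence [Q(γ):Q] = 4 = [Q(√94, √145):Q], so Q(γ) = Q(√94, √145).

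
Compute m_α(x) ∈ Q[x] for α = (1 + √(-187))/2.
m_α(x) = x^2 - x + 47

From 2α - 1 = √(-187), squaring gives (2α - 1)^2 = -187, i.e. 4α^2 - 4α + 1 = -187, so α^2 - α + (1 + 187)/4 = 0. Since -187 ≡ 1 (mod 4), (1 + 187)/4 = 47 ∈ Z. The polynomial x^2 - x + 47 has discriminant 1 - 4·(47) = -187, which is not a perfect square in Q (d = -187 is squarefree and ≠ 1), so x^2 - x + 47 is irreducible over Q. It is the minimal polynomial of α.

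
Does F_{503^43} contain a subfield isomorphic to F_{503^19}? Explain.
No: F_{503^19} is not a subfield of F_{503^43}

F_{p^m} embeds in F_{p^n} iff m | n. Here 19 ∤ 43 (since 43 = 2·19 + 5 with remainder 5 ≠ 0), so F_{503^19} is not a subfield of F_{503^43}. Equivalently: if it were, the tower law would give 19 = [F_{503^19}:F_503] dividing [F_{503^43}:F_503] = 43, contradiction.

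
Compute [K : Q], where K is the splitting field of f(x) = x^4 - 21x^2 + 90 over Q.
[K : Q] = 4

Solving the quadratic in x^2: x^2 = (21 ± √(21^2 - 4·90))/2 = (21 ± √81)/2 = (21 ± 9)/2, giving x^2 = 15 or x^2 = 6. So f(x) = (x^2 - 15)(x^2 - 6) and the roots of f are ±√15, ±√6. Hence the splitting field is K = Q(√15, √6). Since 15 and 6 are distinct squarefree integers > 1, their product 90 is not a perfect square, so √6 ∉ Q(√15). By the tower law [K:Q] = [Q(√15,√6):Q(√15)] · [Q(√15):Q] = 2 · 2 = 4.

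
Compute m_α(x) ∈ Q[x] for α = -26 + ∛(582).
m_α(x) = x^3 + 78x^2 + 2028x + 16994

Set β = α + 26 = ∛(582), so β^3 = 582. Then (α + 26)^3 - 582 = 0, i.e. α is a root of g(x) = (x + 26)^3 - 582 = x^3 + 78x^2 + 2028x + 16994. Since g(x) = h(x + 26) where h(x) = x^3 - 582, and h is irreducible over Q (because 582 is not a perfect cube, so h has no rational root, and a monic cubic with no rational root is irreducible), g is also irreducible (irreducibility is preserved under the substitution x → x + 26). Hence m_α(x) = x^3 + 78x^2 + 2028x + 16994.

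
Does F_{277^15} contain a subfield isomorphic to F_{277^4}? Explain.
No: F_{277^4} is not a subfield of F_{277^15}

F_{p^m} embeds in F_{p^n} iff m | n. Here 4 ∤ 15 (since 15 = 3·4 + 3 with remainder 3 ≠ 0), so F_{277^4} is not a subfield of F_{277^15}. Equivalently: if it were, the tower law would give 4 = [F_{277^4}:F_277] dividing [F_{277^15}:F_277] = 15, contradiction.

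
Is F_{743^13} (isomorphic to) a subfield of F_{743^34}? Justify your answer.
No: F_{743^13} is not a subfield of F_{743^34}

F_{p^m} embeds in F_{p^n} iff m | n. Here 13 ∤ 34 (since 34 = 2·13 + 8 with remainder 8 ≠ 0), so F_{743^13} is not a subfield of F_{743^34}. Equivalently: if it were, the tower law would give 13 = [F_{743^13}:F_743] dividing [F_{743^34}:F_743] = 34, contradiction.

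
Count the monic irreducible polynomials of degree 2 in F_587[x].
There are 171991 monic irreducible polynomials of degree 2 over F_587

Each element of F_{587^2} that lies in no proper subfield is a root of exactly one monic irreducible of degree 2 over F_587, and each such polynomial has 2 distinct roots in F_{587^2}. By Möbius inversion the count is N_587(2) = (1/2) Σ_{d|2} μ(2/d) · 587^d = (1/2)(μ(2)·587^1 + μ(1)·587^2) = 343982/2 = 171991.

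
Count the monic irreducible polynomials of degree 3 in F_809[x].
There are 176491440 monic irreducible polynomials of degree 3 over F_809

Each element of F_{809^3} that lies in no proper subfield is a root of exactly one monic irreducible of degree 3 over F_809, and each such polynomial has 3 distinct roots in F_{809^3}. By Möbius inversion the count is N_809(3) = (1/3) Σ_{d|3} μ(3/d) · 809^d = (1/3)(μ(3)·809^1 + μ(1)·809^3) = 529474320/3 = 176491440.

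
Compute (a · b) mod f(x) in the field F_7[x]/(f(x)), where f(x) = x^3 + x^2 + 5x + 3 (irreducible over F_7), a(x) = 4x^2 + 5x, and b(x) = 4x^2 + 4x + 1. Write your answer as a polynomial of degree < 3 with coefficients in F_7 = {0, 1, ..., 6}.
a · b ≡ x^2 + 4x + 3 (mod f(x))

Multiply in F_7[x]: a(x)·b(x) = (4x^2 + 5x)·(4x^2 + 4x + 1) = 2x^4 + x^3 + 3x^2 + 5x. This has degree ≥ 3, so divide by f(x) over F_7: 2x^4 + x^3 + 3x^2 + 5x = (2x + 6)·(x^3 + x^2 + 5x + 3) + (x^2 + 4x + 3). Hence a·b ≡ x^2 + 4x + 3 (mod f). (F_7[x]/(f) is a field with 7^3 = 343 elements since f is irreducible of degree 3.)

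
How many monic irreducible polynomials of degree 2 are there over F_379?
There are 71631 monic irreducible polynomials of degree 2 over F_379

Each element of F_{379^2} that lies in no proper subfield is a root of exactly one monic irreducible of degree 2 over F_379, and each such polynomial has 2 distinct roots in F_{379^2}. By Möbius inversion the count is N_379(2) = (1/2) Σ_{d|2} μ(2/d) · 379^d = (1/2)(μ(2)·379^1 + μ(1)·379^2) = 143262/2 = 71631.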